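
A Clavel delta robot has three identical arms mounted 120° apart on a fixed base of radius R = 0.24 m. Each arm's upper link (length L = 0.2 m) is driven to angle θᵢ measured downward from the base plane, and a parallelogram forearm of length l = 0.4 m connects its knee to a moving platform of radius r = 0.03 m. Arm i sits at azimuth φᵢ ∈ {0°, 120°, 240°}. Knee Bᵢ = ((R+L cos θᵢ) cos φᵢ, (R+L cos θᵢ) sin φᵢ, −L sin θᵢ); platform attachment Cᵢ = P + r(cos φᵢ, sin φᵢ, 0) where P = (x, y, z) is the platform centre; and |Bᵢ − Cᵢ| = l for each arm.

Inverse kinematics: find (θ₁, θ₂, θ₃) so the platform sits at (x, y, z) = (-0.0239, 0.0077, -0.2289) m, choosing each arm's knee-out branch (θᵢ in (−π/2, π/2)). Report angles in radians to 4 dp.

φ1=0.0° → target in arm frame (-0.0239, 0.0077)
  A cos θ + B sin θ = C:  0.2339·cos θ + -0.2289·sin θ = 0.0321
  γ=atan2(-0.2289,0.2339)=-0.7746;  ψ=arccos(0.0981)=1.4726;  θ1=γ+ψ≈0.6980
φ2=120.0° → target in arm frame (0.0186, 0.0168)
  A=0.1914, B=-0.2289, C=(l²−L²−A²−y'²−z²)/(2L)=0.0767
  γ=atan2(-0.2289,0.1914)=-0.8744;  ψ=arccos(0.2572)=1.3107;  θ2=γ+ψ≈0.4363
arm 3 (φ=240.0°): x'=0.0053, y'=-0.0245
  e−x'=0.2047;  (l²−L²−(e−x')²−y'²−z²)/2L = 0.0627
  θ3 = atan2(B,A) + arccos(C/0.3071) = 0.5240

θ₁ = 0.6980, θ₂ = 0.4363, θ₃ = 0.5240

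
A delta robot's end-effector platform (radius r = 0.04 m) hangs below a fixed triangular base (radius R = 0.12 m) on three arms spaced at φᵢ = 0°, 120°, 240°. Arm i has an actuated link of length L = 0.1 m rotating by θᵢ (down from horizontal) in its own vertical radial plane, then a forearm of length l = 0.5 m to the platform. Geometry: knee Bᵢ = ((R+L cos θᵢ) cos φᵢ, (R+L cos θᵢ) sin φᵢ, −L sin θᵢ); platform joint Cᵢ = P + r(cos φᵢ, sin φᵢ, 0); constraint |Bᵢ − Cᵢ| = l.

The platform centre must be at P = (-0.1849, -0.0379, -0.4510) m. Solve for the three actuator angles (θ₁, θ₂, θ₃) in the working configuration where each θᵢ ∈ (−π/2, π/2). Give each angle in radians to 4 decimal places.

φ1=0.0° → target in arm frame (-0.1849, -0.0379)
  e−x'=0.2649;  (l²−L²−(e−x')²−y'²−z²)/2L = -0.1750
  √(A²+B²)=0.5230;  θ1 = -1.0397+1.9121 ≈ 0.8723
arm 2 (φ=120.0°): x'=0.0596, y'=0.1791
  A=0.0204, B=-0.4510, C=(l²−L²−A²−y'²−z²)/(2L)=0.0206
  √(A²+B²)=0.4515;  θ2 = -1.5257+1.5252 ≈ -0.0004
φ3=240.0° → target in arm frame (0.1253, -0.1412)
  A cos θ + B sin θ = C:  -0.0453·cos θ + -0.4510·sin θ = 0.0731
  γ=atan2(-0.4510,-0.0453)=-1.6708;  ψ=arccos(0.1613)=1.4088;  θ3=γ+ψ≈-0.2620

θ₁ = 0.8723, θ₂ = -0.0004, θ₃ = -0.2620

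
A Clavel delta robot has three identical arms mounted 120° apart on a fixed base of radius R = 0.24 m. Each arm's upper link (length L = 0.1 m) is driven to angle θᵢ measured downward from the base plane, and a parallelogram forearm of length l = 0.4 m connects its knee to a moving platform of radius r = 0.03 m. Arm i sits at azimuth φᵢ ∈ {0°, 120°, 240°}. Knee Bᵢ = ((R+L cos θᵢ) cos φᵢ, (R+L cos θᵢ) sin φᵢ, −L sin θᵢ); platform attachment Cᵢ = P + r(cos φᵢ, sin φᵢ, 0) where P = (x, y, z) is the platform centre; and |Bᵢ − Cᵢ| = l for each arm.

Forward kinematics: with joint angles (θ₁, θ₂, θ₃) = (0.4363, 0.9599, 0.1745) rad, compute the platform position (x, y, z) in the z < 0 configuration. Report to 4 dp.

(0.0136, -0.0586, -0.3146)

S1 = (0.3006·cos0.0°, 0.3006·sin0.0°, -0.0423) = (0.3006, 0.0000, -0.0423)
φ2=120.0°: virtual centre (-0.1337, 0.2315, -0.0819), radius l
φ3=240.0°: virtual centre (-0.1542, -0.2672, -0.0174), radius l
eliminate P² terms by subtracting sphere 1 from 2 and 3
[-0.8686 0.4631 -0.0793]·P = -0.0140;  [-0.9097 -0.5343 0.0498]·P = 0.0033
Cramer: x(z) = 0.0067-0.0218z;  y(z) = -0.0176+0.1303z
into |P−S₁|² = l²: 1.0175z² + 0.0928z + -0.0715 = 0;  Δ = 0.2997;  z = -0.3146 or 0.2234 → z<0 root = -0.3146
x = 0.0136, y = -0.0586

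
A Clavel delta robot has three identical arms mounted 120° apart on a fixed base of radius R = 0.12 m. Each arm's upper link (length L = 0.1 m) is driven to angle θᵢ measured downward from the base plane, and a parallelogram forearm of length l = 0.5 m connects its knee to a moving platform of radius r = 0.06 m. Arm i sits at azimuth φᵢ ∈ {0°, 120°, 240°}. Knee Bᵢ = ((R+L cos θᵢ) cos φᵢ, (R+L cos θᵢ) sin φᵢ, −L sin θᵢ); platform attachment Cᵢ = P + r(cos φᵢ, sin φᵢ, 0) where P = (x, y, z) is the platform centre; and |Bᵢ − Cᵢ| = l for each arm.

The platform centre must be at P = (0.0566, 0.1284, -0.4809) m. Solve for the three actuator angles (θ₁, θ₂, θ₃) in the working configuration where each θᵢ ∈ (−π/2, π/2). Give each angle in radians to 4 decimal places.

φ1=0.0° → target in arm frame (0.0566, 0.1284)
  e−x'=0.0034;  (l²−L²−(e−x')²−y'²−z²)/2L = -0.0388
  θ1 = atan2(B,A) + arccos(C/0.4809) = 0.0879
arm 2 (φ=120.0°): x'=0.0829, y'=-0.1132
  A=-0.0229, B=-0.4809, C=(l²−L²−A²−y'²−z²)/(2L)=-0.0230
  γ=atan2(-0.4809,-0.0229)=-1.6184;  ψ=arccos(-0.0478)=1.6187;  θ2=γ+ψ≈0.0003
rotate P by −φ3: (-0.1395, -0.0152, -0.4809)
  A cos θ + B sin θ = C:  0.1995·cos θ + -0.4809·sin θ = -0.1565
  θ3 = atan2(B,A) + arccos(C/0.5206) = 0.6985

θ₁ = 0.0879, θ₂ = 0.0003, θ₃ = 0.6985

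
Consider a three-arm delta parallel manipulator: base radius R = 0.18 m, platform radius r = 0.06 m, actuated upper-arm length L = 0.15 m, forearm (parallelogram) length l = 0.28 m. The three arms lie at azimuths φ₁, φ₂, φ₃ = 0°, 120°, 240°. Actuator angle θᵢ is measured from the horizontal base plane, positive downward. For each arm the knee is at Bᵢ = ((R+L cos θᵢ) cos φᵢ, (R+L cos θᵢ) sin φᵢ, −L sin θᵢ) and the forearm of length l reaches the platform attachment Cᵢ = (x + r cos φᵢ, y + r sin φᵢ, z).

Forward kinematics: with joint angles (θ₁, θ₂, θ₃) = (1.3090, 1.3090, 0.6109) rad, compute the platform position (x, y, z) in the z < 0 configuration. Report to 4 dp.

arm 1 at φ=0.0°: e+L cos θ1 = 0.1588;  centre 1 = (0.1588, 0.0000, -0.1449)
centre 2 = (0.1588·cos120.0°, 0.1588·sin120.0°, -0.1449) = (-0.0794, 0.1375, -0.1449)
centre 3 = (0.2429·cos240.0°, 0.2429·sin240.0°, -0.0860) = (-0.1214, -0.2103, -0.0860)
eliminate P² terms by subtracting sphere 1 from 2 and 3
[-0.4765 0.2751 0.0000]·P = 0.0000;  [-0.5605 -0.4207 0.1177]·P = 0.0202
det = 0.3546;  x = -0.0156+0.0913z,  y = -0.0271+0.1581z
quadratic in z: (1.0333)z²+(0.2493)z+(-0.0262)=0, √Δ=0.4130 → z ∈ {-0.3205, 0.0792}; z = -0.3205 (taking z<0)
x = -0.0449, y = -0.0778

(-0.0449, -0.0778, -0.3205)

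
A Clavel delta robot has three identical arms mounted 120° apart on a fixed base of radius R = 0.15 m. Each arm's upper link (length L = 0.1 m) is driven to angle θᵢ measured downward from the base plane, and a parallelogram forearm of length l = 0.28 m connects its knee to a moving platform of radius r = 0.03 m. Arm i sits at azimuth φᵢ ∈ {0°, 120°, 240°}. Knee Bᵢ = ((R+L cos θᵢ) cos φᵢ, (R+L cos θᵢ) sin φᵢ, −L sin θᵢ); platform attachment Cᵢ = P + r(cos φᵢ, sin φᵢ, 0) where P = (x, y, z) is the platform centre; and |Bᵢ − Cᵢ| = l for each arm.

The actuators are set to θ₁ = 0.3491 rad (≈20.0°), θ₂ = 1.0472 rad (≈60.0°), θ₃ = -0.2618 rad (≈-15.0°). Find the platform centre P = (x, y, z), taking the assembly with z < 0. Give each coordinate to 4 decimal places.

O1 = (0.2140·cos0.0°, 0.2140·sin0.0°, -0.0342) = (0.2140, 0.0000, -0.0342)
φ2=120.0°: virtual centre (-0.0850, 0.1472, -0.0866), radius l
φ3=240.0°: virtual centre (-0.1083, -0.1876, 0.0259), radius l
|O₂|²−|O₁|² = -0.0106;  |O₃|²−|O₁|² = 0.0006
plane₁₂: -0.5979x+0.2944y+-0.1048z = -0.0106
Cramer: x(z) = 0.0091-0.0095z;  y(z) = -0.0173+0.3366z
sphere 1 gives Az²+Bz+C=0 with A=1.1134, B=0.0606, C=-0.0350;  B²−4AC=0.1594;  roots -0.2065, 0.1521;  negative root z = -0.2065
x = 0.0111, y = -0.0869

(0.0111, -0.0869, -0.2065)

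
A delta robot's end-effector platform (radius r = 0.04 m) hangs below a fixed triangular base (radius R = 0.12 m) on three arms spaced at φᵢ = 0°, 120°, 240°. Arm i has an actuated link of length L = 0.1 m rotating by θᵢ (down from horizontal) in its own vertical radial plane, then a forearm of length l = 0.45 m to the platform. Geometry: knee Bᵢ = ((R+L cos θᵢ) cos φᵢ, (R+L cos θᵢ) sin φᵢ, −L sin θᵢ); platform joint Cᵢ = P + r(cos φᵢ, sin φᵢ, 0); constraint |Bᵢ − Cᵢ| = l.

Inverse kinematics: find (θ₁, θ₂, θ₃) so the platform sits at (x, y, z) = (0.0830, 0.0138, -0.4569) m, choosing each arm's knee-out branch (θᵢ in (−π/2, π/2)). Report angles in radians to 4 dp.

θ₁ = 0.1745, θ₂ = 0.6109, θ₃ = 0.6981

rotate P by −φ1: (0.0830, 0.0138, -0.4569)
  e−x'=-0.0030;  (l²−L²−(e−x')²−y'²−z²)/2L = -0.0823
  √(A²+B²)=0.4569;  θ1 = -1.5774+1.7519 ≈ 0.1745
arm 2 (φ=120.0°): x'=-0.0295, y'=-0.0788
  A=0.1095, B=-0.4569, C=(l²−L²−A²−y'²−z²)/(2L)=-0.1723
  √(A²+B²)=0.4698;  θ2 = -1.3355+1.9463 ≈ 0.6109
φ3=240.0° → target in arm frame (-0.0535, 0.0650)
  e−x'=0.1335;  (l²−L²−(e−x')²−y'²−z²)/2L = -0.1914
  √(A²+B²)=0.4760;  θ3 = -1.2866+1.9847 ≈ 0.6981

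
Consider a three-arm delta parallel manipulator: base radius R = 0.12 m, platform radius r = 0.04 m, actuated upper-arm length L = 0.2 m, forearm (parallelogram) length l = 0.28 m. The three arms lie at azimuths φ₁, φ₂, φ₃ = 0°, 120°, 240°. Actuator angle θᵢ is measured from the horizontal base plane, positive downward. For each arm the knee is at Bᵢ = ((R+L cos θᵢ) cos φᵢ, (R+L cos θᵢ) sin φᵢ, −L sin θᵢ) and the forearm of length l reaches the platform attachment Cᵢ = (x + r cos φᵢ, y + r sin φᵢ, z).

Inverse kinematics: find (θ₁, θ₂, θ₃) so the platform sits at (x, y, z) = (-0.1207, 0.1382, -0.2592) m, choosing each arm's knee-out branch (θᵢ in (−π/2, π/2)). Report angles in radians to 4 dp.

rotate P by −φ1: (-0.1207, 0.1382, -0.2592)
  A cos θ + B sin θ = C:  0.2007·cos θ + -0.2592·sin θ = -0.2204
  γ=atan2(-0.2592,0.2007)=-0.9119;  ψ=arccos(-0.6724)=2.3082;  θ1=γ+ψ≈1.3963
rotate P by −φ2: (0.1800, 0.0354, -0.2592)
  A cos θ + B sin θ = C:  -0.1000·cos θ + -0.2592·sin θ = -0.1001
  √(A²+B²)=0.2778;  θ2 = -1.9391+1.9394 ≈ 0.0003
rotate P by −φ3: (-0.0593, -0.1736, -0.2592)
  A=0.1393, B=-0.2592, C=(l²−L²−A²−y'²−z²)/(2L)=-0.1959
  γ=atan2(-0.2592,0.1393)=-1.0776;  ψ=arccos(-0.6656)=2.2991;  θ3=γ+ψ≈1.2215

θ₁ = 1.3963, θ₂ = 0.0003, θ₃ = 1.2215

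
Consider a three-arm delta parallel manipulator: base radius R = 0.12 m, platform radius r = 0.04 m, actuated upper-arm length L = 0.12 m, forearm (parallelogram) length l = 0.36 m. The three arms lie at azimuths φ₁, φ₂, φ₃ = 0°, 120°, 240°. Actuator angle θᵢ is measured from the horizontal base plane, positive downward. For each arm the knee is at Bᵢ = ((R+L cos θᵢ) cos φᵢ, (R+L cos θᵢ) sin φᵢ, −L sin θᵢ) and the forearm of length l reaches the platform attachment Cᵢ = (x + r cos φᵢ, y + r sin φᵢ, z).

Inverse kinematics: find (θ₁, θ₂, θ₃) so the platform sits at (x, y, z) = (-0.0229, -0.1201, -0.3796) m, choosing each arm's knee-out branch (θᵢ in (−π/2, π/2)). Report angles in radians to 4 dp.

arm 1 (φ=0.0°): x'=-0.0229, y'=-0.1201
  A cos θ + B sin θ = C:  0.1029·cos θ + -0.3796·sin θ = -0.2246
  θ1 = atan2(B,A) + arccos(C/0.3933) = 0.8726
φ2=120.0° → target in arm frame (-0.0926, 0.0799)
  e−x'=0.1726;  (l²−L²−(e−x')²−y'²−z²)/2L = -0.2711
  √(A²+B²)=0.4170;  θ2 = -1.1441+2.2784 ≈ 1.1343
φ3=240.0° → target in arm frame (0.1155, 0.0402)
  A=-0.0355, B=-0.3796, C=(l²−L²−A²−y'²−z²)/(2L)=-0.1324
  √(A²+B²)=0.3813;  θ3 = -1.6639+1.9254 ≈ 0.2615

θ₁ = 0.8726, θ₂ = 1.1343, θ₃ = 0.2615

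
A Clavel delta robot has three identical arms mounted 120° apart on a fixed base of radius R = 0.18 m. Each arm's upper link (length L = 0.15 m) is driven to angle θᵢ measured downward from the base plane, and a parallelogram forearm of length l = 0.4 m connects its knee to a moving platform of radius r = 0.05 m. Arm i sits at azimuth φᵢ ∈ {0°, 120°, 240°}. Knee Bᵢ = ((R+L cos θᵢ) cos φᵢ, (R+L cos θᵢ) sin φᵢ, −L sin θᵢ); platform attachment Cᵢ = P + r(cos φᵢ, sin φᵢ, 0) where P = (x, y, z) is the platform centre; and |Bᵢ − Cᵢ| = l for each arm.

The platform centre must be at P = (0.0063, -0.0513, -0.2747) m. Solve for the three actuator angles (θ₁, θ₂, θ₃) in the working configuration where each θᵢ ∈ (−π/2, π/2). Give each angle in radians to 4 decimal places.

φ1=0.0° → target in arm frame (0.0063, -0.0513)
  e−x'=0.1237;  (l²−L²−(e−x')²−y'²−z²)/2L = 0.1470
  γ=atan2(-0.2747,0.1237)=-1.1477;  ψ=arccos(0.4880)=1.0610;  θ1=γ+ψ≈-0.0867
arm 2 (φ=120.0°): x'=-0.0476, y'=0.0202
  A=0.1776, B=-0.2747, C=(l²−L²−A²−y'²−z²)/(2L)=0.1003
  √(A²+B²)=0.3271;  θ2 = -0.9969+1.2590 ≈ 0.2621
arm 3 (φ=240.0°): x'=0.0413, y'=0.0311
  A=0.0887, B=-0.2747, C=(l²−L²−A²−y'²−z²)/(2L)=0.1773
  √(A²+B²)=0.2887;  θ3 = -1.2584+0.9093 ≈ -0.3491

θ₁ = -0.0867, θ₂ = 0.2621, θ₃ = -0.3491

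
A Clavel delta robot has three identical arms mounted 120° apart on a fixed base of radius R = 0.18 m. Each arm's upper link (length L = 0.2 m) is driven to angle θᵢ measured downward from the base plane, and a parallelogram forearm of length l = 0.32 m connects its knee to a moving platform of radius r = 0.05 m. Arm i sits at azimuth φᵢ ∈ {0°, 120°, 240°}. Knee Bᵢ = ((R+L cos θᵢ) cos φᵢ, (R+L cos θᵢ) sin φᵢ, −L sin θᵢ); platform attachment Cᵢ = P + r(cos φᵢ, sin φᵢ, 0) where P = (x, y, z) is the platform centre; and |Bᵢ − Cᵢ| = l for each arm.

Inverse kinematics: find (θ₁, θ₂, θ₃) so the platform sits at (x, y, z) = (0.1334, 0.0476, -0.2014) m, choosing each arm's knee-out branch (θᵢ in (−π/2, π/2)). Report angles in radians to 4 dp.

rotate P by −φ1: (0.1334, 0.0476, -0.2014)
  A cos θ + B sin θ = C:  -0.0034·cos θ + -0.2014·sin θ = 0.0489
  √(A²+B²)=0.2014;  θ1 = -1.5877+1.3256 ≈ -0.2621
φ2=120.0° → target in arm frame (-0.0255, -0.1393)
  A cos θ + B sin θ = C:  0.1555·cos θ + -0.2014·sin θ = -0.0544
  θ2 = atan2(B,A) + arccos(C/0.2544) = 0.8728
arm 3 (φ=240.0°): x'=-0.1079, y'=0.0917
  A cos θ + B sin θ = C:  0.2379·cos θ + -0.2014·sin θ = -0.1080
  √(A²+B²)=0.3117;  θ3 = -0.7025+1.9245 ≈ 1.2220

θ₁ = -0.2621, θ₂ = 0.8728, θ₃ = 1.2220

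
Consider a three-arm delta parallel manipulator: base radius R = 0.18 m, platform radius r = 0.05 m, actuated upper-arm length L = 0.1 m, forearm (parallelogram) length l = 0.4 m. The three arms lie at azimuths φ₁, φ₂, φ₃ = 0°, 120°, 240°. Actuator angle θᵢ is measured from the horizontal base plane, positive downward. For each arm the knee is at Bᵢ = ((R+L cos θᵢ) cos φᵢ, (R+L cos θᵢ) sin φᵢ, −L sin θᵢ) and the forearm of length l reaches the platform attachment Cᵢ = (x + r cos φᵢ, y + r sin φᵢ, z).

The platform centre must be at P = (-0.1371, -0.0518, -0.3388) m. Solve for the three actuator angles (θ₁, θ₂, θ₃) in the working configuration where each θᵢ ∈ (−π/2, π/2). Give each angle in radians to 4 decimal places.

θ₁ = 1.1342, θ₂ = 0.2619, θ₃ = -0.3495

φ1=0.0° → target in arm frame (-0.1371, -0.0518)
  e−x'=0.2671;  (l²−L²−(e−x')²−y'²−z²)/2L = -0.1941
  γ=atan2(-0.3388,0.2671)=-0.9032;  ψ=arccos(-0.4498)=2.0373;  θ1=γ+ψ≈1.1342
φ2=120.0° → target in arm frame (0.0237, 0.1446)
  A cos θ + B sin θ = C:  0.1063·cos θ + -0.3388·sin θ = 0.0150
  √(A²+B²)=0.3551;  θ2 = -1.2667+1.5286 ≈ 0.2619
rotate P by −φ3: (0.1134, -0.0928, -0.3388)
  e−x'=0.0166;  (l²−L²−(e−x')²−y'²−z²)/2L = 0.1316
  θ3 = atan2(B,A) + arccos(C/0.3392) = -0.3495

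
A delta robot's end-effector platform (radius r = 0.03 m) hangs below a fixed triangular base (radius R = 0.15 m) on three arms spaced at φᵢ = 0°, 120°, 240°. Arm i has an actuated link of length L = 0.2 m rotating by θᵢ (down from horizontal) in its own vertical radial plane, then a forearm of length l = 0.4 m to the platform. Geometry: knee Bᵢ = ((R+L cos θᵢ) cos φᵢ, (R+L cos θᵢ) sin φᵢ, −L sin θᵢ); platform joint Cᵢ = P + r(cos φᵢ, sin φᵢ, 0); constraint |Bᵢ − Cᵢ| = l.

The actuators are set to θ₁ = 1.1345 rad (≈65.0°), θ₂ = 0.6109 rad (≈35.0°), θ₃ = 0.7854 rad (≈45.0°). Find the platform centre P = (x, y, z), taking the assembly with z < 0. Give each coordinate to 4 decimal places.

(-0.0929, 0.0288, -0.4471)

O1 = (0.2045·cos0.0°, 0.2045·sin0.0°, -0.1813) = (0.2045, 0.0000, -0.1813)
O2 = (0.2838·cos120.0°, 0.2838·sin120.0°, -0.1147) = (-0.1419, 0.2458, -0.1147)
φ3=240.0°: virtual centre (-0.1307, -0.2264, -0.1414), radius l
|O₂|²−|O₁|² = 0.0190;  |O₃|²−|O₁|² = 0.0137
linear system: -0.6929x+0.4916y = 0.0190−0.1331z; -0.6705x+-0.4528y = 0.0137−0.0797z
det = 0.6433;  x = -0.0238+0.1546z,  y = 0.0051+-0.0529z
quadratic in z: (1.0267)z²+(0.2914)z+(-0.0750)=0, √Δ=0.6267 → z ∈ {-0.4471, 0.1633}; z = -0.4471 (taking z<0)
x = -0.0929, y = 0.0288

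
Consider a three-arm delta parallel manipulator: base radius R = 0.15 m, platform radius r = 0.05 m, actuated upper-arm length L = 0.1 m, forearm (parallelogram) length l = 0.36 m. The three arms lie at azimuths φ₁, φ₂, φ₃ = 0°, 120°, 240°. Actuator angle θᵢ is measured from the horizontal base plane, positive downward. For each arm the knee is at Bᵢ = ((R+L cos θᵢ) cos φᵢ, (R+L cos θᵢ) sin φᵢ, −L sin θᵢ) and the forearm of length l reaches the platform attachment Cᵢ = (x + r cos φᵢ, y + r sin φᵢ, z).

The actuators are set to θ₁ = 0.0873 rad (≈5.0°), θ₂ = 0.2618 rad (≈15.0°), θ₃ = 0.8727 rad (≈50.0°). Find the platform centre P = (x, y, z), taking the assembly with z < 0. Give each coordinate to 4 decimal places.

(0.0587, 0.0674, -0.3331)

arm 1 at φ=0.0°: (R−r)+L cos θ1 = 0.1996;  S1 = (0.1996, 0.0000, -0.0087)
arm 2 at φ=120.0°: (R−r)+L cos θ2 = 0.1966;  S2 = (-0.0983, 0.1703, -0.0259)
S3 = (0.1643·cos240.0°, 0.1643·sin240.0°, -0.0766) = (-0.0821, -0.1423, -0.0766)
eliminate P² terms by subtracting sphere 1 from 2 and 3
[-0.5958 0.3405 -0.0343]·P = -0.0006;  [-0.5635 -0.2845 -0.1358]·P = -0.0071
Cramer: x(z) = 0.0071-0.1549z;  y(z) = 0.0107-0.1703z
into |P−S₁|² = l²: 1.0530z² + 0.0734z + -0.0924 = 0;  Δ = 0.3944;  z = -0.3331 or 0.2633 → z<0 root = -0.3331
x = 0.0587, y = 0.0674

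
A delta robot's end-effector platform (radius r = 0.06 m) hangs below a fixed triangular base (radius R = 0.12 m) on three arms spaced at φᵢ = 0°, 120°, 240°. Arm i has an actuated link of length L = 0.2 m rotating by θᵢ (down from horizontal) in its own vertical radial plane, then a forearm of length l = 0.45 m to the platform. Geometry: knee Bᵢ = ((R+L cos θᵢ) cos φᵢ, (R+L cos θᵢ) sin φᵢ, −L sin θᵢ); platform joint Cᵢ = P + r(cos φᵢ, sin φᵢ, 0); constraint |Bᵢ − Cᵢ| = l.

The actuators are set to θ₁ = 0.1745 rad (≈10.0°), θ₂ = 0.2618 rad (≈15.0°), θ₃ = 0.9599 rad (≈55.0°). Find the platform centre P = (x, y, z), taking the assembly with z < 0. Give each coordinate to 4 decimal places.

(0.1079, 0.1543, -0.4303)

O1 = (0.2570·cos0.0°, 0.2570·sin0.0°, -0.0347) = (0.2570, 0.0000, -0.0347)
φ2=120.0°: virtual centre (-0.1266, 0.2193, -0.0518), radius l
φ3=240.0°: virtual centre (-0.0874, -0.1513, -0.1638), radius l
|O₂|²−|O₁|² = -0.0005;  |O₃|²−|O₁|² = -0.0099
linear system: -0.7671x+0.4385y = -0.0005−-0.0341z; -0.6886x+-0.3026y = -0.0099−-0.2582z
det = 0.5341;  x = 0.0084+-0.2313z,  y = 0.0136+-0.3269z
into |P−O₁|² = l²: 1.1604z² + 0.1756z + -0.1393 = 0;  Δ = 0.6774;  z = -0.4303 or 0.2790 → z<0 root = -0.4303
x = 0.1079, y = 0.1543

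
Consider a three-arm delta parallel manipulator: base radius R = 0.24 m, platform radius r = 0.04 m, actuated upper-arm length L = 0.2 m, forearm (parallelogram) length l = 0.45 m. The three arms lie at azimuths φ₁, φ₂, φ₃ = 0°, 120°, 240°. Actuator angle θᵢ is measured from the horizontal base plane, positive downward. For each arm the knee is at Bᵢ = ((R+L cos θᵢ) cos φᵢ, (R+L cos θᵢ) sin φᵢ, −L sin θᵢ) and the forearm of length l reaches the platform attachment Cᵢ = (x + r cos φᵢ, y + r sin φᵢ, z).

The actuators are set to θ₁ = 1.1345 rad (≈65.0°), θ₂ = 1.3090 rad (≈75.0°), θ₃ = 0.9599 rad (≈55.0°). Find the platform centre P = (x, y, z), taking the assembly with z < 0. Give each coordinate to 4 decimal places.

(0.0009, -0.0572, -0.5259)

O1 = (0.2845·cos0.0°, 0.2845·sin0.0°, -0.1813) = (0.2845, 0.0000, -0.1813)
φ2=120.0°: virtual centre (-0.1259, 0.2180, -0.1932), radius l
O3 = (0.3147·cos240.0°, 0.3147·sin240.0°, -0.1638) = (-0.1574, -0.2726, -0.1638)
subtract pairs → two planes through P
[-0.8208 0.4361 -0.0238]·P = -0.0131;  [-0.8838 -0.5451 0.0349]·P = 0.0121
Cramer: x(z) = 0.0022+0.0027z;  y(z) = -0.0258+0.0597z
into |P−O₁|² = l²: 1.0036z² + 0.3579z + -0.0893 = 0;  Δ = 0.4866;  z = -0.5259 or 0.1692 → z<0 root = -0.5259
x = 0.0009, y = -0.0572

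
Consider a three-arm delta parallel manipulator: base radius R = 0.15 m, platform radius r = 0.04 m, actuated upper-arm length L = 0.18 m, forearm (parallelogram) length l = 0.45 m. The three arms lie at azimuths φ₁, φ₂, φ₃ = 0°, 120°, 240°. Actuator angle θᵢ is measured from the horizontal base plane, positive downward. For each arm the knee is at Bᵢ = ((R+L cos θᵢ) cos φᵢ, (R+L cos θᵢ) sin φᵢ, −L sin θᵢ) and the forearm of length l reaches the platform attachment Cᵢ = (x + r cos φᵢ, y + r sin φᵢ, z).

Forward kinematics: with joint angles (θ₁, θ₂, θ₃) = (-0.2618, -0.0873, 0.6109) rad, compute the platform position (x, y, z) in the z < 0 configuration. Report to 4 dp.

(0.0795, 0.0961, -0.3426)

φ1=0.0°: virtual centre (0.2839, 0.0000, 0.0466), radius l
centre 2 = (0.2893·cos120.0°, 0.2893·sin120.0°, 0.0157) = (-0.1447, 0.2506, 0.0157)
centre 3 = (0.2574·cos240.0°, 0.2574·sin240.0°, -0.1032) = (-0.1287, -0.2230, -0.1032)
eliminate P² terms by subtracting sphere 1 from 2 and 3
[-0.8570 0.5011 -0.0618]·P = 0.0012;  [-0.8252 -0.4459 -0.2997]·P = -0.0058
det = 0.7957;  x = 0.0030+-0.2234z,  y = 0.0075+-0.2587z
into |P−centre ₁|² = l²: 1.1168z² + 0.0284z + -0.1214 = 0;  Δ = 0.5431;  z = -0.3426 or 0.3172 → z<0 root = -0.3426
x = 0.0795, y = 0.0961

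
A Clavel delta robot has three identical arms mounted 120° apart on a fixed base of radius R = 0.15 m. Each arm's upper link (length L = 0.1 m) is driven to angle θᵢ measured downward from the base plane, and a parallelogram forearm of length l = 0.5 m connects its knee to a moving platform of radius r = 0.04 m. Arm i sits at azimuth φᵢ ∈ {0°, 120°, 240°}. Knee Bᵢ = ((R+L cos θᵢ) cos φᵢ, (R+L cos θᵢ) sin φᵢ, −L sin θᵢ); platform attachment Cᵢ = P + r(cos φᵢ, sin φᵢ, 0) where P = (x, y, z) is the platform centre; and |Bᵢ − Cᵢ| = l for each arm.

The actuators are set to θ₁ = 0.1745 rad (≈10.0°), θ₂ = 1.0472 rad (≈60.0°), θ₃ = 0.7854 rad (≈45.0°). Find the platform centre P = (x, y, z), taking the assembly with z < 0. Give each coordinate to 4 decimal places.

arm 1 at φ=0.0°: (R−r)+L cos θ1 = 0.2085;  centre 1 = (0.2085, 0.0000, -0.0174)
arm 2 at φ=120.0°: (R−r)+L cos θ2 = 0.1600;  centre 2 = (-0.0800, 0.1386, -0.0866)
arm 3 at φ=240.0°: (R−r)+L cos θ3 = 0.1807;  centre 3 = (-0.0904, -0.1565, -0.0707)
eliminate P² terms by subtracting sphere 1 from 2 and 3
plane₁₂: -0.5770x+0.2771y+-0.1385z = -0.0107
det = 0.3462;  x = 0.0145+-0.2106z,  y = -0.0082+0.0613z
sphere 1 gives Az²+Bz+C=0 with A=1.0481, B=0.1154, C=-0.2120;  B²−4AC=0.9022;  roots -0.5082, 0.3981;  negative root z = -0.5082
x = 0.1216, y = -0.0394

(0.1216, -0.0394, -0.5082)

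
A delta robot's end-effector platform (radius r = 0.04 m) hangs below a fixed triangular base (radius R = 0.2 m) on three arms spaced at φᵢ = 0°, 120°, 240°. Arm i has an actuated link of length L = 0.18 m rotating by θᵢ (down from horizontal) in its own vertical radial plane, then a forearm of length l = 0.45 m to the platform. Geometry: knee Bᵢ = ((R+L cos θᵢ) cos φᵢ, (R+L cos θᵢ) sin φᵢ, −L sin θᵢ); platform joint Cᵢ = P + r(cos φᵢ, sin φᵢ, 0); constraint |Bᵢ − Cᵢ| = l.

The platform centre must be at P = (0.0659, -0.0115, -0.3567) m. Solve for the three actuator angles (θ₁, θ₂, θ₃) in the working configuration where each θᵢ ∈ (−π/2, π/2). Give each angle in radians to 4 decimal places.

arm 1 (φ=0.0°): x'=0.0659, y'=-0.0115
  e−x'=0.0941;  (l²−L²−(e−x')²−y'²−z²)/2L = 0.0941
  θ1 = atan2(B,A) + arccos(C/0.3689) = 0.0000
rotate P by −φ2: (-0.0429, -0.0513, -0.3567)
  e−x'=0.2029;  (l²−L²−(e−x')²−y'²−z²)/2L = -0.0026
  θ2 = atan2(B,A) + arccos(C/0.4104) = 0.5236
arm 3 (φ=240.0°): x'=-0.0230, y'=0.0628
  A cos θ + B sin θ = C:  0.1830·cos θ + -0.3567·sin θ = 0.0151
  √(A²+B²)=0.4009;  θ3 = -1.0968+1.5331 ≈ 0.4363

θ₁ = 0.0000, θ₂ = 0.5236, θ₃ = 0.4363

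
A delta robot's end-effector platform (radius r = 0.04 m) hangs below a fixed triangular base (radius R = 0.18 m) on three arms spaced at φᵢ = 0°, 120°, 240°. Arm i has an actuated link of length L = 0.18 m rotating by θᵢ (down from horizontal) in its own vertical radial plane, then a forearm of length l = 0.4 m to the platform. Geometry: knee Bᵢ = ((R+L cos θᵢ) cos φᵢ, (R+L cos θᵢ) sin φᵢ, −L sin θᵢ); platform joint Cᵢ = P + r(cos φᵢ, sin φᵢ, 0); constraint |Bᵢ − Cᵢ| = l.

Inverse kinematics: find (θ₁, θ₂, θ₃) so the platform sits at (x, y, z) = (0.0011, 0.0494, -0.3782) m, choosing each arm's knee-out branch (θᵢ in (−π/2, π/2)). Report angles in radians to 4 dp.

θ₁ = 0.6111, θ₂ = 0.4364, θ₃ = 0.7854

arm 1 (φ=0.0°): x'=0.0011, y'=0.0494
  A=0.1389, B=-0.3782, C=(l²−L²−A²−y'²−z²)/(2L)=-0.1032
  √(A²+B²)=0.4029;  θ1 = -1.2188+1.8299 ≈ 0.6111
arm 2 (φ=120.0°): x'=0.0422, y'=-0.0257
  e−x'=0.0978;  (l²−L²−(e−x')²−y'²−z²)/2L = -0.0713
  √(A²+B²)=0.3906;  θ2 = -1.3178+1.7542 ≈ 0.4364
rotate P by −φ3: (-0.0433, -0.0237, -0.3782)
  e−x'=0.1833;  (l²−L²−(e−x')²−y'²−z²)/2L = -0.1378
  √(A²+B²)=0.4203;  θ3 = -1.1194+1.9049 ≈ 0.7854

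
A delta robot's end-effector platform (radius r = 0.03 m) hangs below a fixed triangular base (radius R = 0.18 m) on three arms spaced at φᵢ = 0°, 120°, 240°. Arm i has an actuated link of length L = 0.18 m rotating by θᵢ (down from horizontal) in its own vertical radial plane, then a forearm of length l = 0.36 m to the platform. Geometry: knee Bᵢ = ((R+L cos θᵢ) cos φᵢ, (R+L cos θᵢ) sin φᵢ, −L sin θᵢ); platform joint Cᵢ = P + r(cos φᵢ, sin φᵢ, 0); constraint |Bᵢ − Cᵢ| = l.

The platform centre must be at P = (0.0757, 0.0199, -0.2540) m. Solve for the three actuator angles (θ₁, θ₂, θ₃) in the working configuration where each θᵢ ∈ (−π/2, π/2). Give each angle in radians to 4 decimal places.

θ₁ = -0.0002, θ₂ = 0.6108, θ₃ = 0.7855

arm 1 (φ=0.0°): x'=0.0757, y'=0.0199
  A cos θ + B sin θ = C:  0.0743·cos θ + -0.2540·sin θ = 0.0744
  θ1 = atan2(B,A) + arccos(C/0.2646) = -0.0002
arm 2 (φ=120.0°): x'=-0.0206, y'=-0.0755
  A=0.1706, B=-0.2540, C=(l²−L²−A²−y'²−z²)/(2L)=-0.0059
  γ=atan2(-0.2540,0.1706)=-0.9793;  ψ=arccos(-0.0193)=1.5901;  θ2=γ+ψ≈0.6108
arm 3 (φ=240.0°): x'=-0.0551, y'=0.0556
  A=0.2051, B=-0.2540, C=(l²−L²−A²−y'²−z²)/(2L)=-0.0346
  θ3 = atan2(B,A) + arccos(C/0.3265) = 0.7855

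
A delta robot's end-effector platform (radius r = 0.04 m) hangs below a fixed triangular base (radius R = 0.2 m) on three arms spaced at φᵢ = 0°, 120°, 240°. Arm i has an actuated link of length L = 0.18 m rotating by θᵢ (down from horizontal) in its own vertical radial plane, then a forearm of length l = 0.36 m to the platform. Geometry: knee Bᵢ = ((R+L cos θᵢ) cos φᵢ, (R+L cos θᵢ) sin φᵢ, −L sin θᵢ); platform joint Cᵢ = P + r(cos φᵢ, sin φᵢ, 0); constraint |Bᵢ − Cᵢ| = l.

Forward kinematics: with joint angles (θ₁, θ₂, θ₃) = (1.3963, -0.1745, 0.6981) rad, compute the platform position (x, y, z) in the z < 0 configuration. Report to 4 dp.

φ1=0.0°: virtual centre (0.1913, 0.0000, -0.1773), radius l
φ2=120.0°: virtual centre (-0.1686, 0.2921, 0.0313), radius l
centre 3 = (0.2979·cos240.0°, 0.2979·sin240.0°, -0.1157) = (-0.1489, -0.2580, -0.1157)
eliminate P² terms by subtracting sphere 1 from 2 and 3
[-0.7198 0.5842 0.4170]·P = 0.0467;  [-0.6804 -0.5160 0.1231]·P = 0.0341
Cramer: x(z) = -0.0573+0.3734z;  y(z) = 0.0094-0.2538z
sphere 1 gives Az²+Bz+C=0 with A=1.2039, B=0.1641, C=-0.0363;  B²−4AC=0.2018;  roots -0.2548, 0.1184;  negative root z = -0.2548
x = -0.1524, y = 0.0741

(-0.1524, 0.0741, -0.2548)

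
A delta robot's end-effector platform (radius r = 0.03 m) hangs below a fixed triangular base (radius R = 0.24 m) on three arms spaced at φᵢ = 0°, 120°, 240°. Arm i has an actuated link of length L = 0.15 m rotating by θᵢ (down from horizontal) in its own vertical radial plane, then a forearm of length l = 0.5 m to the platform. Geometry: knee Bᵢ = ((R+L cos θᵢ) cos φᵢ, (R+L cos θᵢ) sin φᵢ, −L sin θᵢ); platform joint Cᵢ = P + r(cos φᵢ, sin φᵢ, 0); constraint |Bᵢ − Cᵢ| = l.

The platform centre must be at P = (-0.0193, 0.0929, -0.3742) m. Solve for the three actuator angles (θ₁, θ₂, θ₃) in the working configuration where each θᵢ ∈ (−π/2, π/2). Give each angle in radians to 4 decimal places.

θ₁ = 0.3489, θ₂ = -0.3493, θ₃ = 0.6107

arm 1 (φ=0.0°): x'=-0.0193, y'=0.0929
  A=0.2293, B=-0.3742, C=(l²−L²−A²−y'²−z²)/(2L)=0.0876
  √(A²+B²)=0.4389;  θ1 = -1.0210+1.3700 ≈ 0.3489
arm 2 (φ=120.0°): x'=0.0901, y'=-0.0297
  A cos θ + B sin θ = C:  0.1199·cos θ + -0.3742·sin θ = 0.2407
  θ2 = atan2(B,A) + arccos(C/0.3929) = -0.3493
arm 3 (φ=240.0°): x'=-0.0708, y'=-0.0632
  A=0.2808, B=-0.3742, C=(l²−L²−A²−y'²−z²)/(2L)=0.0154
  θ3 = atan2(B,A) + arccos(C/0.4678) = 0.6107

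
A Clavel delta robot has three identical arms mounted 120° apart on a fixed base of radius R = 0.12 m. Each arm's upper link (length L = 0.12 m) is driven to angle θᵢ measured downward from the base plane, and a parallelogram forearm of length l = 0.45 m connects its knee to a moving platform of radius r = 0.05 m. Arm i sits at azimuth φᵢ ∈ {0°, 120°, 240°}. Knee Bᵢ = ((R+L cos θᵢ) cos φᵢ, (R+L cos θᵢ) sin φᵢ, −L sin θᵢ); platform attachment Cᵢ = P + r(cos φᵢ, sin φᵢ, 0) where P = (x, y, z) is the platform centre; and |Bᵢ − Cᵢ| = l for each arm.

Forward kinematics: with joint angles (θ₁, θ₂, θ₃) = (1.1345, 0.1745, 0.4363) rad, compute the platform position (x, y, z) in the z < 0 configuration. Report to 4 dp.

O1 = (0.1207·cos0.0°, 0.1207·sin0.0°, -0.1088) = (0.1207, 0.0000, -0.1088)
φ2=120.0°: virtual centre (-0.0941, 0.1630, -0.0208), radius l
O3 = (0.1788·cos240.0°, 0.1788·sin240.0°, -0.0507) = (-0.0894, -0.1548, -0.0507)
subtract pairs → two planes through P
linear system: -0.4296x+0.3259y = 0.0094−0.1758z; -0.4202x+-0.3096y = 0.0081−0.1161z
Cramer: x(z) = -0.0206+0.3418z;  y(z) = 0.0018-0.0890z
sphere 1 gives Az²+Bz+C=0 with A=1.1248, B=0.1206, C=-0.1707;  B²−4AC=0.7825;  roots -0.4468, 0.3396;  negative root z = -0.4468
x = -0.1734, y = 0.0415

(-0.1734, 0.0415, -0.4468)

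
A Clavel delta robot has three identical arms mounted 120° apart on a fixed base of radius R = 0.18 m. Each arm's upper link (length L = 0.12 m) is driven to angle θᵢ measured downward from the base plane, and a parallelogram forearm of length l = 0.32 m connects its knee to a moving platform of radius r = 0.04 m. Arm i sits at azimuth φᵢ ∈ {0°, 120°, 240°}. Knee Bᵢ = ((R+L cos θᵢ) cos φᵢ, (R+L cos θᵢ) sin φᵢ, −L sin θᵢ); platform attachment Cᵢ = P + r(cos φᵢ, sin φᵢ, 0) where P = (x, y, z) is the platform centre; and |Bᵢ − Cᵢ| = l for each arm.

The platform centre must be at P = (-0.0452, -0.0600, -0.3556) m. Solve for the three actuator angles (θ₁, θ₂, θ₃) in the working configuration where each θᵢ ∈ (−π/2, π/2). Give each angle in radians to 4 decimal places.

θ₁ = 1.3966, θ₂ = 1.3090, θ₃ = 0.6980

φ1=0.0° → target in arm frame (-0.0452, -0.0600)
  e−x'=0.1852;  (l²−L²−(e−x')²−y'²−z²)/2L = -0.3181
  √(A²+B²)=0.4009;  θ1 = -1.0906+2.4873 ≈ 1.3966
φ2=120.0° → target in arm frame (-0.0294, 0.0691)
  A=0.1694, B=-0.3556, C=(l²−L²−A²−y'²−z²)/(2L)=-0.2996
  √(A²+B²)=0.3939;  θ2 = -1.1263+2.4353 ≈ 1.3090
arm 3 (φ=240.0°): x'=0.0746, y'=-0.0091
  A cos θ + B sin θ = C:  0.0654·cos θ + -0.3556·sin θ = -0.1784
  γ=atan2(-0.3556,0.0654)=-1.3888;  ψ=arccos(-0.4934)=2.0868;  θ3=γ+ψ≈0.6980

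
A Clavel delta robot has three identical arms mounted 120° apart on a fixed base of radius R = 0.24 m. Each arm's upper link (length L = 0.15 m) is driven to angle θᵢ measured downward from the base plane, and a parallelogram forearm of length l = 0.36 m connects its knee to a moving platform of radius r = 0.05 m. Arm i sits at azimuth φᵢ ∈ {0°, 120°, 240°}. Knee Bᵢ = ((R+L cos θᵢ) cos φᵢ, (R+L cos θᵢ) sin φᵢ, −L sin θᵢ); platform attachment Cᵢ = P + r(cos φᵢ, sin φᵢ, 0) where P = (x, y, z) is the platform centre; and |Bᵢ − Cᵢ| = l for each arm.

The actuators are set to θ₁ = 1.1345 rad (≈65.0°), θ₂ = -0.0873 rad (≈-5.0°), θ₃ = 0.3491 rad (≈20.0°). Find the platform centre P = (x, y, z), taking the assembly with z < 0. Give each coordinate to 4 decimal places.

(-0.0966, 0.0260, -0.2160)

S1 = (0.2534·cos0.0°, 0.2534·sin0.0°, -0.1359) = (0.2534, 0.0000, -0.1359)
φ2=120.0°: virtual centre (-0.1697, 0.2940, 0.0131), radius l
arm 3 at φ=240.0°: e+L cos θ3 = 0.3310;  S3 = (-0.1655, -0.2866, -0.0513)
eliminate P² terms by subtracting sphere 1 from 2 and 3
plane₁₂: -0.8462x+0.5879y+0.2981z = 0.0327
det = 0.9776;  x = -0.0369+0.2766z,  y = 0.0025+-0.1089z
quadratic in z: (1.0884)z²+(0.1108)z+(-0.0268)=0, √Δ=0.3594 → z ∈ {-0.2160, 0.1142}; z = -0.2160 (taking z<0)
x = -0.0966, y = 0.0260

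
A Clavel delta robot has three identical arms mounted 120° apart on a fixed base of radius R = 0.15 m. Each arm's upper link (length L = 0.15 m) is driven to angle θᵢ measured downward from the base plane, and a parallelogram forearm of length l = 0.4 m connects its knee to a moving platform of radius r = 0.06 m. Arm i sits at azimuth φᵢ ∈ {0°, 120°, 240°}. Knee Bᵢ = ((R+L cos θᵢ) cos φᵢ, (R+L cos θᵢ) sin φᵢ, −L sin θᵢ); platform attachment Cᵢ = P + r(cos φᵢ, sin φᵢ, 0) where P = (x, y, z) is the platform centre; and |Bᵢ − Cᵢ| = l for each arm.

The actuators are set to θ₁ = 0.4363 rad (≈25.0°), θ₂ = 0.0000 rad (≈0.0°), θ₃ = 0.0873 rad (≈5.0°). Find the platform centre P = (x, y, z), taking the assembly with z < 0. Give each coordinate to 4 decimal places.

(-0.0600, 0.0109, -0.3429)

arm 1 at φ=0.0°: ρ1 = 0.2259;  O1 = (0.2259, 0.0000, -0.0634)
φ2=120.0°: virtual centre (-0.1200, 0.2078, 0.0000), radius l
arm 3 at φ=240.0°: ρ3 = 0.2394;  O3 = (-0.1197, -0.2074, -0.0131)
|O₂|²−|O₁|² = 0.0025;  |O₃|²−|O₁|² = 0.0024
plane₁₂: -0.6919x+0.4157y+0.1268z = 0.0025
Cramer: x(z) = -0.0036+0.1644z;  y(z) = 0.0001-0.0314z
quadratic in z: (1.0280)z²+(0.0513)z+(-0.1033)=0, √Δ=0.6538 → z ∈ {-0.3429, 0.2930}; z = -0.3429 (taking z<0)
x = -0.0600, y = 0.0109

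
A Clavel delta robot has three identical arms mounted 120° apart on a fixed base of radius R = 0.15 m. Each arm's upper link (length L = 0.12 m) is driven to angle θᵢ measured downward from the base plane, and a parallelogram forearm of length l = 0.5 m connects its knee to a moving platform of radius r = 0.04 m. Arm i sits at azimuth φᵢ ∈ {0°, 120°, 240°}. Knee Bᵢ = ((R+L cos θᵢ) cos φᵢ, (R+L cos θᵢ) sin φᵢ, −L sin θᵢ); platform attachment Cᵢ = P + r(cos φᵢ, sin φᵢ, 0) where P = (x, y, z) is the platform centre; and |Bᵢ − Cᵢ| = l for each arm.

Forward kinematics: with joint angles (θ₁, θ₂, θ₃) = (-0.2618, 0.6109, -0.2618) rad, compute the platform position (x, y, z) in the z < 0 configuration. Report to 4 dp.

(0.0696, -0.1206, -0.4283)

centre 1 = (0.2259·cos0.0°, 0.2259·sin0.0°, 0.0311) = (0.2259, 0.0000, 0.0311)
φ2=120.0°: virtual centre (-0.1041, 0.1804, -0.0688), radius l
φ3=240.0°: virtual centre (-0.1130, -0.1956, 0.0311), radius l
eliminate P² terms by subtracting sphere 1 from 2 and 3
[-0.6601 0.3608 -0.1998]·P = -0.0039;  [-0.6777 -0.3913 0.0000]·P = 0.0000
Cramer: x(z) = 0.0030-0.1555z;  y(z) = -0.0052+0.2693z
sphere 1 gives Az²+Bz+C=0 with A=1.0967, B=0.0044, C=-0.1993;  B²−4AC=0.8744;  roots -0.4283, 0.4243;  negative root z = -0.4283
x = 0.0696, y = -0.1206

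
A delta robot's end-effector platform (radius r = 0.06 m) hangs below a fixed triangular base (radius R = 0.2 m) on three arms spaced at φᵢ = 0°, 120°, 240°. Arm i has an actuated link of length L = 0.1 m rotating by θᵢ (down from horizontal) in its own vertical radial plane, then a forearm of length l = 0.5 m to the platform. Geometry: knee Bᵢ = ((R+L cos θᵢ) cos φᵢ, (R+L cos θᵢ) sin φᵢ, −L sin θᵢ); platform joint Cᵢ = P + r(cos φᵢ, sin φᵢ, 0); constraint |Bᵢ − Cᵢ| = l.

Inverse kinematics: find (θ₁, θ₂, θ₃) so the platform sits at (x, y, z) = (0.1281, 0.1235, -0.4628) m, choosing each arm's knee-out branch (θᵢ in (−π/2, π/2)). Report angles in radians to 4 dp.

φ1=0.0° → target in arm frame (0.1281, 0.1235)
  e−x'=0.0119;  (l²−L²−(e−x')²−y'²−z²)/2L = 0.0521
  θ1 = atan2(B,A) + arccos(C/0.4630) = -0.0871
rotate P by −φ2: (0.0429, -0.1727, -0.4628)
  A=0.0971, B=-0.4628, C=(l²−L²−A²−y'²−z²)/(2L)=-0.0672
  √(A²+B²)=0.4729;  θ2 = -1.3640+1.7133 ≈ 0.3493
rotate P by −φ3: (-0.1710, 0.0492, -0.4628)
  A=0.3110, B=-0.4628, C=(l²−L²−A²−y'²−z²)/(2L)=-0.3666
  √(A²+B²)=0.5576;  θ3 = -0.9791+2.2883 ≈ 1.3092

θ₁ = -0.0871, θ₂ = 0.3493, θ₃ = 1.3092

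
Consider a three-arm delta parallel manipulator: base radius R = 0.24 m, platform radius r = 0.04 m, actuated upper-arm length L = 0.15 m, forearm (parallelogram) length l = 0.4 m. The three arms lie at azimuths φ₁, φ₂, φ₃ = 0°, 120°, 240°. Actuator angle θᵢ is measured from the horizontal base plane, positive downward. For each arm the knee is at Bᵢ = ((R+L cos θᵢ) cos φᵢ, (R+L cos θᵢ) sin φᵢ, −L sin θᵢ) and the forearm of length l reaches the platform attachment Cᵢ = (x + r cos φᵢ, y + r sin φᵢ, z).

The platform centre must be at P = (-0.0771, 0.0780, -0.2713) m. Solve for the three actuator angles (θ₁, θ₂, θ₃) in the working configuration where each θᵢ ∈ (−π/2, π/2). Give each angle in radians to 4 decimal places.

rotate P by −φ1: (-0.0771, 0.0780, -0.2713)
  e−x'=0.2771;  (l²−L²−(e−x')²−y'²−z²)/2L = -0.0632
  √(A²+B²)=0.3878;  θ1 = -0.7748+1.7346 ≈ 0.9598
φ2=120.0° → target in arm frame (0.1061, 0.0278)
  e−x'=0.0939;  (l²−L²−(e−x')²−y'²−z²)/2L = 0.1810
  θ2 = atan2(B,A) + arccos(C/0.2871) = -0.3491
rotate P by −φ3: (-0.0290, -0.1058, -0.2713)
  A cos θ + B sin θ = C:  0.2290·cos θ + -0.2713·sin θ = 0.0009
  √(A²+B²)=0.3550;  θ3 = -0.8697+1.5683 ≈ 0.6985

θ₁ = 0.9598, θ₂ = -0.3491, θ₃ = 0.6985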